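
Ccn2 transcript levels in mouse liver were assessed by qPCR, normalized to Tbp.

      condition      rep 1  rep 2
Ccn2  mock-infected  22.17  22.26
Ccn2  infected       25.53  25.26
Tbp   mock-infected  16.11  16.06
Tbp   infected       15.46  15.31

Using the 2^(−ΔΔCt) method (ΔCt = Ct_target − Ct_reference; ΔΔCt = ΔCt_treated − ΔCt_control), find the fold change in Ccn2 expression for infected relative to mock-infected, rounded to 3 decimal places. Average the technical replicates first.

0.068

Mean Ct: Ccn2 mock-infected 22.215; Ccn2 infected 25.395; Tbp mock-infected 16.085; Tbp infected 15.385
ΔCt(mock-infected) = 22.215 − 16.085 = 6.130
ΔCt(infected) = 25.395 − 15.385 = 10.010
ΔΔCt = 10.010 − 6.130 = 3.880
Fold change = 2^(−3.880) = 0.0679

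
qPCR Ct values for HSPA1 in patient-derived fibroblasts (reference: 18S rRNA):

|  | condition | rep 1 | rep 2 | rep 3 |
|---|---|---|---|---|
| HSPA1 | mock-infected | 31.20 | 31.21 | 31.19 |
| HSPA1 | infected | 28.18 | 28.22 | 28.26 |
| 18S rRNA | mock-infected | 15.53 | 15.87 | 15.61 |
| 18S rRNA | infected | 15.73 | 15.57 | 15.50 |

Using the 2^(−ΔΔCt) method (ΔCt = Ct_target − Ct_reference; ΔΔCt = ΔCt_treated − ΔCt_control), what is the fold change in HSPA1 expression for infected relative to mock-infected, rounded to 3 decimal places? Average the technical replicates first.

Mean Ct: HSPA1 mock-infected 31.200; HSPA1 infected 28.220; 18S rRNA mock-infected 15.670; 18S rRNA infected 15.600
ΔCt(mock-infected) = 31.200 − 15.670 = 15.530
ΔCt(infected) = 28.220 − 15.600 = 12.620
ΔΔCt = 12.620 − 15.530 = -2.910
Fold change = 2^(−(-2.910)) = 2^2.910 = 7.5162

7.516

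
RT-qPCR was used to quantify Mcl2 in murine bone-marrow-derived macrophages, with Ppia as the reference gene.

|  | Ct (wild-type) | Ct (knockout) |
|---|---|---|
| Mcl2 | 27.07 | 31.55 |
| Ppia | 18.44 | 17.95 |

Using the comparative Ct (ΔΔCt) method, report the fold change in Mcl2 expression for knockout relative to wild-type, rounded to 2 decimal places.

ΔCt(wild-type) = 27.070 − 18.440 = 8.630
ΔCt(knockout) = 31.550 − 17.950 = 13.600
ΔΔCt = 13.600 − 8.630 = 4.970
Fold change = 2^(−4.970) = 0.032

0.03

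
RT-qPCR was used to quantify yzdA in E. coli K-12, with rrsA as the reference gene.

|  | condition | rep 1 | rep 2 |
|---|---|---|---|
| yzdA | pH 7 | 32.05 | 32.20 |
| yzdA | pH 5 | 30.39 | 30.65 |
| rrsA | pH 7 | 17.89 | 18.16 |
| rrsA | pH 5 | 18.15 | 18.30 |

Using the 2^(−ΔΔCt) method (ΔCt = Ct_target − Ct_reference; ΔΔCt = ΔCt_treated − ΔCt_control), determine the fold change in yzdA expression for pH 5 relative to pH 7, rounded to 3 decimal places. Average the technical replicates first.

Mean Ct: yzdA pH 7 32.125; yzdA pH 5 30.520; rrsA pH 7 18.025; rrsA pH 5 18.225
ΔCt(pH 7) = 32.125 − 18.025 = 14.100
ΔCt(pH 5) = 30.520 − 18.225 = 12.295
ΔΔCt = 12.295 − 14.100 = -1.805
Fold change = 2^(−(-1.805)) = 2^1.805 = 3.4943

3.494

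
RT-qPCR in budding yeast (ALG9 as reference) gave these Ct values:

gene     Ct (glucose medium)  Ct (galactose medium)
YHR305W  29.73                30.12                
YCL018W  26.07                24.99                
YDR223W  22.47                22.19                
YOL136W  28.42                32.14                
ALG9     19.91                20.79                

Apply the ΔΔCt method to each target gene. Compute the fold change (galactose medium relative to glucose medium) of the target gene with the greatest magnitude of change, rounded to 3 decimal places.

0.140

YHR305W: ΔΔCt = (30.12−20.79) − (29.73−19.91) = 9.33 − 9.82 = -0.49; fold change = 2^0.49 = 1.404
YCL018W: ΔΔCt = (24.99−20.79) − (26.07−19.91) = 4.20 − 6.16 = -1.96; fold change = 2^1.96 = 3.891
YDR223W: ΔΔCt = (22.19−20.79) − (22.47−19.91) = 1.40 − 2.56 = -1.16; fold change = 2^1.16 = 2.235
YOL136W: ΔΔCt = (32.14−20.79) − (28.42−19.91) = 11.35 − 8.51 = 2.84; fold change = 2^-2.84 = 0.140
YOL136W has the largest |ΔΔCt| = 2.84.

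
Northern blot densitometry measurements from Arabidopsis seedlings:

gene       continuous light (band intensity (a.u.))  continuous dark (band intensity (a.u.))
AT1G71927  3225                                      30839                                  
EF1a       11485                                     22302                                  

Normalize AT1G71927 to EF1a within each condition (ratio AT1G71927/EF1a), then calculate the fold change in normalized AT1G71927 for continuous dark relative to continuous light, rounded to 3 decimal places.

4.924

AT1G71927/EF1a (continuous light) = 3225 / 11485 = 0.2808
AT1G71927/EF1a (continuous dark) = 30839 / 22302 = 1.3828
Fold change = 1.3828 / 0.2808 = 4.9245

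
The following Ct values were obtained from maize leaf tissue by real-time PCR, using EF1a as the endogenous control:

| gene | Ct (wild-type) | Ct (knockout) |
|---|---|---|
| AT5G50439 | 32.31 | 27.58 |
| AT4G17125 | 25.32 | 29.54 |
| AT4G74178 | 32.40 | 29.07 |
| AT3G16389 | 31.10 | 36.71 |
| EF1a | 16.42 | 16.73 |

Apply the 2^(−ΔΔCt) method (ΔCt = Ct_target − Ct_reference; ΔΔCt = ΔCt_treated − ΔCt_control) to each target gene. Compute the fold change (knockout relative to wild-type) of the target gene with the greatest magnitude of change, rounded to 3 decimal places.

AT5G50439: ΔΔCt = (27.58−16.73) − (32.31−16.42) = 10.85 − 15.89 = -5.04; fold change = 2^5.04 = 32.900
AT4G17125: ΔΔCt = (29.54−16.73) − (25.32−16.42) = 12.81 − 8.90 = 3.91; fold change = 2^-3.91 = 0.067
AT4G74178: ΔΔCt = (29.07−16.73) − (32.40−16.42) = 12.34 − 15.98 = -3.64; fold change = 2^3.64 = 12.467
AT3G16389: ΔΔCt = (36.71−16.73) − (31.10−16.42) = 19.98 − 14.68 = 5.30; fold change = 2^-5.30 = 0.025
AT3G16389 has the largest |ΔΔCt| = 5.30.

0.025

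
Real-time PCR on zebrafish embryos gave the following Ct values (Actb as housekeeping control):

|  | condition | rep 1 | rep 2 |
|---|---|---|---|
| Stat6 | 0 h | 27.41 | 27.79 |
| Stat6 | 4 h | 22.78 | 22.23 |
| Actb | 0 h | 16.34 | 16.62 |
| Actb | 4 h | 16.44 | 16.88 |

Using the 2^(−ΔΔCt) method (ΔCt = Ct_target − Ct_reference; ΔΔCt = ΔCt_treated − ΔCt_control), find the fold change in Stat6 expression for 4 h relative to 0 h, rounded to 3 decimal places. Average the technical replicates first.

Mean Ct: Stat6 0 h 27.600; Stat6 4 h 22.505; Actb 0 h 16.480; Actb 4 h 16.660
ΔCt(0 h) = 27.600 − 16.480 = 11.120
ΔCt(4 h) = 22.505 − 16.660 = 5.845
ΔΔCt = 5.845 − 11.120 = -5.275
Fold change = 2^(−(-5.275)) = 2^5.275 = 38.7198

38.720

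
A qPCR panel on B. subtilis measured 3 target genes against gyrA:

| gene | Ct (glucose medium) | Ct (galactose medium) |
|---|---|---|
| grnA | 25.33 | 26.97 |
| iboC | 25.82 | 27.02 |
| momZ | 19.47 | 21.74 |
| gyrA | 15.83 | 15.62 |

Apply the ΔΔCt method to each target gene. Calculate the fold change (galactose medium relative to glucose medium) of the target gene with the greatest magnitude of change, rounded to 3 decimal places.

grnA: ΔΔCt = (26.97−15.62) − (25.33−15.83) = 11.35 − 9.50 = 1.85; fold change = 2^-1.85 = 0.277
iboC: ΔΔCt = (27.02−15.62) − (25.82−15.83) = 11.40 − 9.99 = 1.41; fold change = 2^-1.41 = 0.376
momZ: ΔΔCt = (21.74−15.62) − (19.47−15.83) = 6.12 − 3.64 = 2.48; fold change = 2^-2.48 = 0.179
momZ has the largest |ΔΔCt| = 2.48.

0.179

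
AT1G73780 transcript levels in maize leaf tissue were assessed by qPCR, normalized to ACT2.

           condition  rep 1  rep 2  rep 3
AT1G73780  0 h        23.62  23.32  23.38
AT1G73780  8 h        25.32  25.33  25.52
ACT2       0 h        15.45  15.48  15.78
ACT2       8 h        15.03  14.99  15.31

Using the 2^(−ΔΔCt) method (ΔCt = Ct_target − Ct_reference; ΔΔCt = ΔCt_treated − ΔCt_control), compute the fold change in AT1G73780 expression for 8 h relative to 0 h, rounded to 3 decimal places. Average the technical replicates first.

0.188

Mean Ct: AT1G73780 0 h 23.440; AT1G73780 8 h 25.390; ACT2 0 h 15.570; ACT2 8 h 15.110
ΔCt(0 h) = 23.440 − 15.570 = 7.870
ΔCt(8 h) = 25.390 − 15.110 = 10.280
ΔΔCt = 10.280 − 7.870 = 2.410
Fold change = 2^(−2.410) = 0.1882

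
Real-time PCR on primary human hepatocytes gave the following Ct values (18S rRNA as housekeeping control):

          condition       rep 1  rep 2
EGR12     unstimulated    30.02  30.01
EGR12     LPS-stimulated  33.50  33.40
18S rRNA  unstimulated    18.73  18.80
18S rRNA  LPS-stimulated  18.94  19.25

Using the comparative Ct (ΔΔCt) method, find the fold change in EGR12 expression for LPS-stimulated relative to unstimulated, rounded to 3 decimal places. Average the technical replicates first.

0.116

Mean Ct: EGR12 unstimulated 30.015; EGR12 LPS-stimulated 33.450; 18S rRNA unstimulated 18.765; 18S rRNA LPS-stimulated 19.095
ΔCt(unstimulated) = 30.015 − 18.765 = 11.250
ΔCt(LPS-stimulated) = 33.450 − 19.095 = 14.355
ΔΔCt = 14.355 − 11.250 = 3.105
Fold change = 2^(−3.105) = 0.1162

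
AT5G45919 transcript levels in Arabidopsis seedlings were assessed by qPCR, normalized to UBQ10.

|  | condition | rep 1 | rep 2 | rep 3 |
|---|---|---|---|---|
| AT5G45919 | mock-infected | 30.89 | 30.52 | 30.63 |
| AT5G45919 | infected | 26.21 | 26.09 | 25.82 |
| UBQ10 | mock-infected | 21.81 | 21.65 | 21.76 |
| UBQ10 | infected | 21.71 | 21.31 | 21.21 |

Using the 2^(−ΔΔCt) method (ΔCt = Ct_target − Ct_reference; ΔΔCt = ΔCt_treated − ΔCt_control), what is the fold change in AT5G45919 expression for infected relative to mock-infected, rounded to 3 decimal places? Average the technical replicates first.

19.835

Mean Ct: AT5G45919 mock-infected 30.680; AT5G45919 infected 26.040; UBQ10 mock-infected 21.740; UBQ10 infected 21.410
ΔCt(mock-infected) = 30.680 − 21.740 = 8.940
ΔCt(infected) = 26.040 − 21.410 = 4.630
ΔΔCt = 4.630 − 8.940 = -4.310
Fold change = 2^(−(-4.310)) = 2^4.310 = 19.8353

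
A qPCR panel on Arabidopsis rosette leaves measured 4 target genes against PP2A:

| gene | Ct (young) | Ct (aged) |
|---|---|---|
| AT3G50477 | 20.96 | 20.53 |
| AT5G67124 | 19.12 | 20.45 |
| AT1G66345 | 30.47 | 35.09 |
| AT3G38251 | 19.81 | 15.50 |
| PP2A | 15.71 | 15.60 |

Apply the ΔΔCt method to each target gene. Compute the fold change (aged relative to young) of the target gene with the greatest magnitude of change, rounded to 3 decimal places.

AT3G50477: ΔΔCt = (20.53−15.60) − (20.96−15.71) = 4.93 − 5.25 = -0.32; fold change = 2^0.32 = 1.248
AT5G67124: ΔΔCt = (20.45−15.60) − (19.12−15.71) = 4.85 − 3.41 = 1.44; fold change = 2^-1.44 = 0.369
AT1G66345: ΔΔCt = (35.09−15.60) − (30.47−15.71) = 19.49 − 14.76 = 4.73; fold change = 2^-4.73 = 0.038
AT3G38251: ΔΔCt = (15.50−15.60) − (19.81−15.71) = -0.10 − 4.10 = -4.20; fold change = 2^4.20 = 18.379
AT1G66345 has the largest |ΔΔCt| = 4.73.

0.038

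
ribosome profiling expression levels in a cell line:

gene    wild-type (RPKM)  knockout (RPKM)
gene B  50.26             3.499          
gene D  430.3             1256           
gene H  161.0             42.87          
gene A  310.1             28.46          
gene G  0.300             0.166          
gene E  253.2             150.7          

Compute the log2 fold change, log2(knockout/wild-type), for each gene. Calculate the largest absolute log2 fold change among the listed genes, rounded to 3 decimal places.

3.844

log2(3.499/50.26) = -3.844  (gene B)
log2(1256/430.3) = 1.545  (gene D)
log2(42.87/161.0) = -1.909  (gene H)
log2(28.46/310.1) = -3.446  (gene A)
log2(0.166/0.300) = -0.854  (gene G)
log2(150.7/253.2) = -0.749  (gene E)
The largest magnitude belongs to gene B.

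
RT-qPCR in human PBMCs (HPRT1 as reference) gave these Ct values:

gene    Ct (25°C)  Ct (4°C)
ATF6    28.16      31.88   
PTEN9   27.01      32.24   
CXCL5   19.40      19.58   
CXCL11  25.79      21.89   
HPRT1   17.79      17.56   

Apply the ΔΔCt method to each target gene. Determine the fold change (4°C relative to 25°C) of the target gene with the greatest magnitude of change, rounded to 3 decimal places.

ATF6: ΔΔCt = (31.88−17.56) − (28.16−17.79) = 14.32 − 10.37 = 3.95; fold change = 2^-3.95 = 0.065
PTEN9: ΔΔCt = (32.24−17.56) − (27.01−17.79) = 14.68 − 9.22 = 5.46; fold change = 2^-5.46 = 0.023
CXCL5: ΔΔCt = (19.58−17.56) − (19.40−17.79) = 2.02 − 1.61 = 0.41; fold change = 2^-0.41 = 0.753
CXCL11: ΔΔCt = (21.89−17.56) − (25.79−17.79) = 4.33 − 8.00 = -3.67; fold change = 2^3.67 = 12.729
PTEN9 has the largest |ΔΔCt| = 5.46.

0.023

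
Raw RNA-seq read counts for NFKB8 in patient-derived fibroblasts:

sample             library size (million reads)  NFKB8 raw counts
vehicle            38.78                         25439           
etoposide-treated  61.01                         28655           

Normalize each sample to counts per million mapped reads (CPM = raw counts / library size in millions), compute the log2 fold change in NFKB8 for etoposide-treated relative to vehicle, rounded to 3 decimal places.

-0.482

CPM(vehicle) = 25439 / 38.78 = 655.9825
CPM(etoposide-treated) = 28655 / 61.01 = 469.6771
Fold change = 469.6771 / 655.9825 = 0.71599
log2(0.71599) = -0.4820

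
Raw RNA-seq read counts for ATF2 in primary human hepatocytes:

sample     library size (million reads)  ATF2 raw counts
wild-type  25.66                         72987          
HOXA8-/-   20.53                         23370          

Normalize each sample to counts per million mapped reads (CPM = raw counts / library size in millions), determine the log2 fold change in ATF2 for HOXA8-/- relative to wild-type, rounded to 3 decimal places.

-1.321

CPM(wild-type) = 72987 / 25.66 = 2844.3882
CPM(HOXA8-/-) = 23370 / 20.53 = 1138.3341
Fold change = 1138.3341 / 2844.3882 = 0.40020
log2(0.40020) = -1.3212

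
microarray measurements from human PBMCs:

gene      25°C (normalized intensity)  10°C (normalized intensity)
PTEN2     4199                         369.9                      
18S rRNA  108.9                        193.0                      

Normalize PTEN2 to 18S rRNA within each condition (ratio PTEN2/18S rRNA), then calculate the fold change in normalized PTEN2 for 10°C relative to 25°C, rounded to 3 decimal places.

0.050

PTEN2/18S rRNA (25°C) = 4199 / 108.9 = 38.558
PTEN2/18S rRNA (10°C) = 369.9 / 193.0 = 1.9166
Fold change = 1.9166 / 38.558 = 0.0497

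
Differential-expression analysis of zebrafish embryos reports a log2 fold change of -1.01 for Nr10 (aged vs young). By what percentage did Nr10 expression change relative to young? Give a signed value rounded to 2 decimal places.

Fold change = 2^(-1.01) = 0.4965
Percent change = (FC − 1) × 100% = (0.4965 − 1) × 100 = -50.35%

-50.35%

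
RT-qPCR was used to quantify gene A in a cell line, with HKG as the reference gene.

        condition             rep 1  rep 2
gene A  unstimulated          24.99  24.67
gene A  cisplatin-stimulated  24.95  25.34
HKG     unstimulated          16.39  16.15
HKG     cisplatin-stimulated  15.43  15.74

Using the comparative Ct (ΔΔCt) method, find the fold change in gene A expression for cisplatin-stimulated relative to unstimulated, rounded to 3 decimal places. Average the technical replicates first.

0.500

Mean Ct: gene A unstimulated 24.830; gene A cisplatin-stimulated 25.145; HKG unstimulated 16.270; HKG cisplatin-stimulated 15.585
ΔCt(unstimulated) = 24.830 − 16.270 = 8.560
ΔCt(cisplatin-stimulated) = 25.145 − 15.585 = 9.560
ΔΔCt = 9.560 − 8.560 = 1.000
Fold change = 2^(−1.000) = 0.5000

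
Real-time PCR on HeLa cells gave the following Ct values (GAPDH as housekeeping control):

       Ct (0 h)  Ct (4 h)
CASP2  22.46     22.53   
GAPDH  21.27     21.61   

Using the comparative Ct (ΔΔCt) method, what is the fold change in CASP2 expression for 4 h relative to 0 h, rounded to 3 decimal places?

ΔCt(0 h) = 22.460 − 21.270 = 1.190
ΔCt(4 h) = 22.530 − 21.610 = 0.920
ΔΔCt = 0.920 − 1.190 = -0.270
Fold change = 2^(−(-0.270)) = 2^0.270 = 1.2058

1.206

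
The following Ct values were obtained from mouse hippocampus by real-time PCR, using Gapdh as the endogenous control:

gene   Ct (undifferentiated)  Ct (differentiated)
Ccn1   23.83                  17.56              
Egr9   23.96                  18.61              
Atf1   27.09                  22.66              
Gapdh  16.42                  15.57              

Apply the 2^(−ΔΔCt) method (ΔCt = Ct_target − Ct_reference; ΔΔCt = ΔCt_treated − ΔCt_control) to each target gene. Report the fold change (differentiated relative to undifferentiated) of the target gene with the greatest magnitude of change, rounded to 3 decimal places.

Ccn1: ΔΔCt = (17.56−15.57) − (23.83−16.42) = 1.99 − 7.41 = -5.42; fold change = 2^5.42 = 42.814
Egr9: ΔΔCt = (18.61−15.57) − (23.96−16.42) = 3.04 − 7.54 = -4.50; fold change = 2^4.50 = 22.627
Atf1: ΔΔCt = (22.66−15.57) − (27.09−16.42) = 7.09 − 10.67 = -3.58; fold change = 2^3.58 = 11.959
Ccn1 has the largest |ΔΔCt| = 5.42.

42.814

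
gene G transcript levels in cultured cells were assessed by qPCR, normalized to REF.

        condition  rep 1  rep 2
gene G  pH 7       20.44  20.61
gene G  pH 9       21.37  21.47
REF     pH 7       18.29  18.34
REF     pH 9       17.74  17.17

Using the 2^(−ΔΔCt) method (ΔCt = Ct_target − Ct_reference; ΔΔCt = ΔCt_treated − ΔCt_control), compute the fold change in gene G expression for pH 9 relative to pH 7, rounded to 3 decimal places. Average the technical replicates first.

Mean Ct: gene G pH 7 20.525; gene G pH 9 21.420; REF pH 7 18.315; REF pH 9 17.455
ΔCt(pH 7) = 20.525 − 18.315 = 2.210
ΔCt(pH 9) = 21.420 − 17.455 = 3.965
ΔΔCt = 3.965 − 2.210 = 1.755
Fold change = 2^(−1.755) = 0.2963

0.296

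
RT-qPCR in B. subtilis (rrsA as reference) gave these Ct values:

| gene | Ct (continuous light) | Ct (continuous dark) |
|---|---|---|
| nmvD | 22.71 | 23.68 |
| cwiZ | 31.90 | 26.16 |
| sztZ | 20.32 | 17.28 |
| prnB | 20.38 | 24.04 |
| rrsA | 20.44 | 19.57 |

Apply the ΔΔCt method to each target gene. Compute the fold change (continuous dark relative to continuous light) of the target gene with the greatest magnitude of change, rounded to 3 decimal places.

29.243

nmvD: ΔΔCt = (23.68−19.57) − (22.71−20.44) = 4.11 − 2.27 = 1.84; fold change = 2^-1.84 = 0.279
cwiZ: ΔΔCt = (26.16−19.57) − (31.90−20.44) = 6.59 − 11.46 = -4.87; fold change = 2^4.87 = 29.243
sztZ: ΔΔCt = (17.28−19.57) − (20.32−20.44) = -2.29 − (-0.12) = -2.17; fold change = 2^2.17 = 4.500
prnB: ΔΔCt = (24.04−19.57) − (20.38−20.44) = 4.47 − (-0.06) = 4.53; fold change = 2^-4.53 = 0.043
cwiZ has the largest |ΔΔCt| = 4.87.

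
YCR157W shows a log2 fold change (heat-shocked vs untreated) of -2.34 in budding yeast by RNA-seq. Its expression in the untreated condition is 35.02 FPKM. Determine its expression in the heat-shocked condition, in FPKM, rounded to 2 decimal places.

6.92

Fold change = 2^(-2.34) = 0.1975
heat-shocked expression = 35.02 × 0.1975 = 6.92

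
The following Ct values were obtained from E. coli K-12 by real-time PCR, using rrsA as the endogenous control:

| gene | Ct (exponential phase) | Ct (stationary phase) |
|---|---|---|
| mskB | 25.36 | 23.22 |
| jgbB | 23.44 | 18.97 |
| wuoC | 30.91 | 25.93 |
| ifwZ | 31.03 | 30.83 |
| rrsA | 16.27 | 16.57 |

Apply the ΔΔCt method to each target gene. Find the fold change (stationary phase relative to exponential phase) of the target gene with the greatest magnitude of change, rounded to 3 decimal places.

mskB: ΔΔCt = (23.22−16.57) − (25.36−16.27) = 6.65 − 9.09 = -2.44; fold change = 2^2.44 = 5.426
jgbB: ΔΔCt = (18.97−16.57) − (23.44−16.27) = 2.40 − 7.17 = -4.77; fold change = 2^4.77 = 27.284
wuoC: ΔΔCt = (25.93−16.57) − (30.91−16.27) = 9.36 − 14.64 = -5.28; fold change = 2^5.28 = 38.854
ifwZ: ΔΔCt = (30.83−16.57) − (31.03−16.27) = 14.26 − 14.76 = -0.50; fold change = 2^0.50 = 1.414
wuoC has the largest |ΔΔCt| = 5.28.

38.854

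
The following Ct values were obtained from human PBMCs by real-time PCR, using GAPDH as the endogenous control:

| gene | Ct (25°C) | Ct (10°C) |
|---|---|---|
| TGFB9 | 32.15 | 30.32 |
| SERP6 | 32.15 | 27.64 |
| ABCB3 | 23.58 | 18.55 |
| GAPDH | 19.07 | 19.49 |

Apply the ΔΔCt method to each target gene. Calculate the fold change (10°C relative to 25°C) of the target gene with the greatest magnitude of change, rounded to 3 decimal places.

TGFB9: ΔΔCt = (30.32−19.49) − (32.15−19.07) = 10.83 − 13.08 = -2.25; fold change = 2^2.25 = 4.757
SERP6: ΔΔCt = (27.64−19.49) − (32.15−19.07) = 8.15 − 13.08 = -4.93; fold change = 2^4.93 = 30.484
ABCB3: ΔΔCt = (18.55−19.49) − (23.58−19.07) = -0.94 − 4.51 = -5.45; fold change = 2^5.45 = 43.713
ABCB3 has the largest |ΔΔCt| = 5.45.

43.713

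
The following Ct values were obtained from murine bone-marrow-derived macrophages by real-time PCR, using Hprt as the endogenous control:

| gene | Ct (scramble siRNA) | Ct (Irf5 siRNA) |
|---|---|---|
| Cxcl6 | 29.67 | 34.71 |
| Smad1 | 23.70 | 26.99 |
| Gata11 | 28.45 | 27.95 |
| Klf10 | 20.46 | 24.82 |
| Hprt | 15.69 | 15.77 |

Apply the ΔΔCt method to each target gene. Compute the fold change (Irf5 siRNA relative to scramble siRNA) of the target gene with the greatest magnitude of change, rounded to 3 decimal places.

0.032

Cxcl6: ΔΔCt = (34.71−15.77) − (29.67−15.69) = 18.94 − 13.98 = 4.96; fold change = 2^-4.96 = 0.032
Smad1: ΔΔCt = (26.99−15.77) − (23.70−15.69) = 11.22 − 8.01 = 3.21; fold change = 2^-3.21 = 0.108
Gata11: ΔΔCt = (27.95−15.77) − (28.45−15.69) = 12.18 − 12.76 = -0.58; fold change = 2^0.58 = 1.495
Klf10: ΔΔCt = (24.82−15.77) − (20.46−15.69) = 9.05 − 4.77 = 4.28; fold change = 2^-4.28 = 0.051
Cxcl6 has the largest |ΔΔCt| = 4.96.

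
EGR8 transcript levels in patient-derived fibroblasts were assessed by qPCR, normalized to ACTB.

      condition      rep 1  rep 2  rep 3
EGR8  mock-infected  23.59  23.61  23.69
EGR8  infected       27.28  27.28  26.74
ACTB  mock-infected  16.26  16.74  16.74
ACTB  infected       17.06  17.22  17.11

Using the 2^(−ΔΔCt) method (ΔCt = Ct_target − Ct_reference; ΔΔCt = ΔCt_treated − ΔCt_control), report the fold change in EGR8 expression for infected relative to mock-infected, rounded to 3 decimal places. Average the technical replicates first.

Mean Ct: EGR8 mock-infected 23.630; EGR8 infected 27.100; ACTB mock-infected 16.580; ACTB infected 17.130
ΔCt(mock-infected) = 23.630 − 16.580 = 7.050
ΔCt(infected) = 27.100 − 17.130 = 9.970
ΔΔCt = 9.970 − 7.050 = 2.920
Fold change = 2^(−2.920) = 0.1321

0.132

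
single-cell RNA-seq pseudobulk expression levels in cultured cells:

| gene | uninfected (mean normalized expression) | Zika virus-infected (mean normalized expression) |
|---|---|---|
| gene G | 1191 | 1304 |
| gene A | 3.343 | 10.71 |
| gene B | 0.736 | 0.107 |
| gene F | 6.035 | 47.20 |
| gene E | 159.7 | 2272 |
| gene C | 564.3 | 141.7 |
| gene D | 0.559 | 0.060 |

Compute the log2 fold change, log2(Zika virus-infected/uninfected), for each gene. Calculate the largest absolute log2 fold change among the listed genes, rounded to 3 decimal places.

3.831

log2(1304/1191) = 0.131  (gene G)
log2(10.71/3.343) = 1.680  (gene A)
log2(0.107/0.736) = -2.782  (gene B)
log2(47.20/6.035) = 2.967  (gene F)
log2(2272/159.7) = 3.831  (gene E)
log2(141.7/564.3) = -1.994  (gene C)
log2(0.060/0.559) = -3.220  (gene D)
The largest magnitude belongs to gene E.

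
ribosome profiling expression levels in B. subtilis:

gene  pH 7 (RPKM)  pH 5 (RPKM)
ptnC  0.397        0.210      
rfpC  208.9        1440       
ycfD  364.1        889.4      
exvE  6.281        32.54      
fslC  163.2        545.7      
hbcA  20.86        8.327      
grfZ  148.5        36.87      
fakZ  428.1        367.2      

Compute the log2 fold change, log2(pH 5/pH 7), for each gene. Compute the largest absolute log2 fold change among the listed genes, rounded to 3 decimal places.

2.785

log2(0.210/0.397) = -0.919  (ptnC)
log2(1440/208.9) = 2.785  (rfpC)
log2(889.4/364.1) = 1.288  (ycfD)
log2(32.54/6.281) = 2.373  (exvE)
log2(545.7/163.2) = 1.741  (fslC)
log2(8.327/20.86) = -1.325  (hbcA)
log2(36.87/148.5) = -2.010  (grfZ)
log2(367.2/428.1) = -0.221  (fakZ)
The largest magnitude belongs to rfpC.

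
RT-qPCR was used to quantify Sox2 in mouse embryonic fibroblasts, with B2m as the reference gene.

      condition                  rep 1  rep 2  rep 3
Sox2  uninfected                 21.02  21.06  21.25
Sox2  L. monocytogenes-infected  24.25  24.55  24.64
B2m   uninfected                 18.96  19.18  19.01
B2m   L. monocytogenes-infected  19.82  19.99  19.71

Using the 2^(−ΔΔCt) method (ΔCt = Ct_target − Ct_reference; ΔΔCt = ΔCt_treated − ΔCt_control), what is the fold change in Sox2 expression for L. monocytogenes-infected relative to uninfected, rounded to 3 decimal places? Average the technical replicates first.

0.167

Mean Ct: Sox2 uninfected 21.110; Sox2 L. monocytogenes-infected 24.480; B2m uninfected 19.050; B2m L. monocytogenes-infected 19.840
ΔCt(uninfected) = 21.110 − 19.050 = 2.060
ΔCt(L. monocytogenes-infected) = 24.480 − 19.840 = 4.640
ΔΔCt = 4.640 − 2.060 = 2.580
Fold change = 2^(−2.580) = 0.1672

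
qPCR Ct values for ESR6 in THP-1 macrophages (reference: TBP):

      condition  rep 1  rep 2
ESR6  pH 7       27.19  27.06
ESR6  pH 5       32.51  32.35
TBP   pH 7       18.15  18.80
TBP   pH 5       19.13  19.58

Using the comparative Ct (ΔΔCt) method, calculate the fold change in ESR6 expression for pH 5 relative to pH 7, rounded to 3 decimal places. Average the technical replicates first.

0.047

Mean Ct: ESR6 pH 7 27.125; ESR6 pH 5 32.430; TBP pH 7 18.475; TBP pH 5 19.355
ΔCt(pH 7) = 27.125 − 18.475 = 8.650
ΔCt(pH 5) = 32.430 − 19.355 = 13.075
ΔΔCt = 13.075 − 8.650 = 4.425
Fold change = 2^(−4.425) = 0.0466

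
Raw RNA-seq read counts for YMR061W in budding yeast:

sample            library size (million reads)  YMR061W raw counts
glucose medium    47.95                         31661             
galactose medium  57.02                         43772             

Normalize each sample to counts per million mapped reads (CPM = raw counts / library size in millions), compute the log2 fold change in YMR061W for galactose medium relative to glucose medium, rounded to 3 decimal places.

CPM(glucose medium) = 31661 / 47.95 = 660.2920
CPM(galactose medium) = 43772 / 57.02 = 767.6605
Fold change = 767.6605 / 660.2920 = 1.16261
log2(1.16261) = 0.2174

0.217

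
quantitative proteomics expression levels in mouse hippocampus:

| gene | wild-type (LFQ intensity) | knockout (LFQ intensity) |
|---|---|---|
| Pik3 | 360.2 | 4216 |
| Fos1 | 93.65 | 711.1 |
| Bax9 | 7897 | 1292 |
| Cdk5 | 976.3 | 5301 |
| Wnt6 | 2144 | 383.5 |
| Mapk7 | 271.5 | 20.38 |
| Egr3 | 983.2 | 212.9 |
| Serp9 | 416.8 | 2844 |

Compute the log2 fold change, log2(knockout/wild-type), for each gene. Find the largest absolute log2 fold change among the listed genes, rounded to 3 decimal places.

3.736

log2(4216/360.2) = 3.549  (Pik3)
log2(711.1/93.65) = 2.925  (Fos1)
log2(1292/7897) = -2.612  (Bax9)
log2(5301/976.3) = 2.441  (Cdk5)
log2(383.5/2144) = -2.483  (Wnt6)
log2(20.38/271.5) = -3.736  (Mapk7)
log2(212.9/983.2) = -2.207  (Egr3)
log2(2844/416.8) = 2.770  (Serp9)
The largest magnitude belongs to Mapk7.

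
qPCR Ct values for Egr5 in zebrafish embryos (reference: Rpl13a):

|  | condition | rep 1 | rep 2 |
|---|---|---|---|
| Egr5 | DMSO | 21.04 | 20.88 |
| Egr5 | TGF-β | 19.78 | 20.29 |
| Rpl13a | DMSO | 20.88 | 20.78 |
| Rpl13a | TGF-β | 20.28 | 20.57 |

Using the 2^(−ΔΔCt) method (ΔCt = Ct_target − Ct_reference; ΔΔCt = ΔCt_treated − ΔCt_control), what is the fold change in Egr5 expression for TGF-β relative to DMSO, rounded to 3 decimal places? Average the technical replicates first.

1.434

Mean Ct: Egr5 DMSO 20.960; Egr5 TGF-β 20.035; Rpl13a DMSO 20.830; Rpl13a TGF-β 20.425
ΔCt(DMSO) = 20.960 − 20.830 = 0.130
ΔCt(TGF-β) = 20.035 − 20.425 = -0.390
ΔΔCt = -0.390 − 0.130 = -0.520
Fold change = 2^(−(-0.520)) = 2^0.520 = 1.4340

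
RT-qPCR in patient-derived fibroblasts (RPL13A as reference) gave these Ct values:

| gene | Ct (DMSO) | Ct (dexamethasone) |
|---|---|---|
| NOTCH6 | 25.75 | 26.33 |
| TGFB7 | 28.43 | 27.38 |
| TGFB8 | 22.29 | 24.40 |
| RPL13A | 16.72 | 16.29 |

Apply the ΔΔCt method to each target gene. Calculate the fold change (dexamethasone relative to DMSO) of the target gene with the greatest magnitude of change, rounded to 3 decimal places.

NOTCH6: ΔΔCt = (26.33−16.29) − (25.75−16.72) = 10.04 − 9.03 = 1.01; fold change = 2^-1.01 = 0.497
TGFB7: ΔΔCt = (27.38−16.29) − (28.43−16.72) = 11.09 − 11.71 = -0.62; fold change = 2^0.62 = 1.537
TGFB8: ΔΔCt = (24.40−16.29) − (22.29−16.72) = 8.11 − 5.57 = 2.54; fold change = 2^-2.54 = 0.172
TGFB8 has the largest |ΔΔCt| = 2.54.

0.172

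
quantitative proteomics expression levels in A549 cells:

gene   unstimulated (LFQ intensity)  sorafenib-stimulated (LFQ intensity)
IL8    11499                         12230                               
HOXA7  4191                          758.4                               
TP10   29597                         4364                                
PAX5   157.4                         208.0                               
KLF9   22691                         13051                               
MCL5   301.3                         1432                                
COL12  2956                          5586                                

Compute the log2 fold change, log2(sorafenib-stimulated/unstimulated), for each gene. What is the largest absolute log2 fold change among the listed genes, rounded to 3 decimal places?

2.762

log2(12230/11499) = 0.089  (IL8)
log2(758.4/4191) = -2.466  (HOXA7)
log2(4364/29597) = -2.762  (TP10)
log2(208.0/157.4) = 0.402  (PAX5)
log2(13051/22691) = -0.798  (KLF9)
log2(1432/301.3) = 2.249  (MCL5)
log2(5586/2956) = 0.918  (COL12)
The largest magnitude belongs to TP10.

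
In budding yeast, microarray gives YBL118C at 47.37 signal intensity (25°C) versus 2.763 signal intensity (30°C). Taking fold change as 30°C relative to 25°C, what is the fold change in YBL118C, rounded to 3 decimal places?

Fold change = 2.763 / 47.37 = 0.0583
YBL118C is downregulated.

0.058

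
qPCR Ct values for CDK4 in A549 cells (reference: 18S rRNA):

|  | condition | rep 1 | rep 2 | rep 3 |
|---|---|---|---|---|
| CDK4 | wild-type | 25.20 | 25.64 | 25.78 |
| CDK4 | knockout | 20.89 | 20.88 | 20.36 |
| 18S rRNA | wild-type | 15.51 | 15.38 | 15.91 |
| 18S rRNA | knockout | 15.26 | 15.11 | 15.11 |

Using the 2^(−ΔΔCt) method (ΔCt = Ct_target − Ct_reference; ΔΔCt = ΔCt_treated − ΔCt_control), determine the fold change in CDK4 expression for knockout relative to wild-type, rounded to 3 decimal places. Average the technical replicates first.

Mean Ct: CDK4 wild-type 25.540; CDK4 knockout 20.710; 18S rRNA wild-type 15.600; 18S rRNA knockout 15.160
ΔCt(wild-type) = 25.540 − 15.600 = 9.940
ΔCt(knockout) = 20.710 − 15.160 = 5.550
ΔΔCt = 5.550 − 9.940 = -4.390
Fold change = 2^(−(-4.390)) = 2^4.390 = 20.9663

20.966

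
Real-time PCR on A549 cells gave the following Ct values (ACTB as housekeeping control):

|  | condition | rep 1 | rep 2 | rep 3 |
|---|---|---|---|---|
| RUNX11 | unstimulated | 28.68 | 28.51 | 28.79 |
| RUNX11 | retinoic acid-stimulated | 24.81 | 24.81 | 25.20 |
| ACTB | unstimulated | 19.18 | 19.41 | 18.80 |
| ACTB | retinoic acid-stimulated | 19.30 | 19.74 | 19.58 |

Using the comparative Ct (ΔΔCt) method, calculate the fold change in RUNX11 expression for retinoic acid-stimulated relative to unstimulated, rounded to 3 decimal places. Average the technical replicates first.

17.509

Mean Ct: RUNX11 unstimulated 28.660; RUNX11 retinoic acid-stimulated 24.940; ACTB unstimulated 19.130; ACTB retinoic acid-stimulated 19.540
ΔCt(unstimulated) = 28.660 − 19.130 = 9.530
ΔCt(retinoic acid-stimulated) = 24.940 − 19.540 = 5.400
ΔΔCt = 5.400 − 9.530 = -4.130
Fold change = 2^(−(-4.130)) = 2^4.130 = 17.5087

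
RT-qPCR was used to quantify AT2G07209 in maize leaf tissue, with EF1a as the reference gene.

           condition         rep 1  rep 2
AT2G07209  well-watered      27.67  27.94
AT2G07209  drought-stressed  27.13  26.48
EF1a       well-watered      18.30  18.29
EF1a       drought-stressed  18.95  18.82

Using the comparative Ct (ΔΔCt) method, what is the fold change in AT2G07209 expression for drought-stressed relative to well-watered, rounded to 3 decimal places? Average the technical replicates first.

Mean Ct: AT2G07209 well-watered 27.805; AT2G07209 drought-stressed 26.805; EF1a well-watered 18.295; EF1a drought-stressed 18.885
ΔCt(well-watered) = 27.805 − 18.295 = 9.510
ΔCt(drought-stressed) = 26.805 − 18.885 = 7.920
ΔΔCt = 7.920 − 9.510 = -1.590
Fold change = 2^(−(-1.590)) = 2^1.590 = 3.0105

3.010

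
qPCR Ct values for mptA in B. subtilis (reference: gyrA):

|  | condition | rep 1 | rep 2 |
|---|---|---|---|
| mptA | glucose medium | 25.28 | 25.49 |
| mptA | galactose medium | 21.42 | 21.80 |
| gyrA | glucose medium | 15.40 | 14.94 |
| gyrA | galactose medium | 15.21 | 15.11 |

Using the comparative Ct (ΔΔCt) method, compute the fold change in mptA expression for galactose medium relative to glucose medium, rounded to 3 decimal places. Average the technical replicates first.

Mean Ct: mptA glucose medium 25.385; mptA galactose medium 21.610; gyrA glucose medium 15.170; gyrA galactose medium 15.160
ΔCt(glucose medium) = 25.385 − 15.170 = 10.215
ΔCt(galactose medium) = 21.610 − 15.160 = 6.450
ΔΔCt = 6.450 − 10.215 = -3.765
Fold change = 2^(−(-3.765)) = 2^3.765 = 13.5950

13.595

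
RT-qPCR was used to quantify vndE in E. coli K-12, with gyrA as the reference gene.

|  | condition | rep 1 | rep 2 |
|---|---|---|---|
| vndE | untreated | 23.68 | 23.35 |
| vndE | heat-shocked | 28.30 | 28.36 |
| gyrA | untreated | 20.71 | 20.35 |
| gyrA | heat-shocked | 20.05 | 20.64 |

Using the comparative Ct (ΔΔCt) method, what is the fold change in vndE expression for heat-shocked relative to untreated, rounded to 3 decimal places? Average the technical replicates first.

Mean Ct: vndE untreated 23.515; vndE heat-shocked 28.330; gyrA untreated 20.530; gyrA heat-shocked 20.345
ΔCt(untreated) = 23.515 − 20.530 = 2.985
ΔCt(heat-shocked) = 28.330 − 20.345 = 7.985
ΔΔCt = 7.985 − 2.985 = 5.000
Fold change = 2^(−5.000) = 0.0312

0.031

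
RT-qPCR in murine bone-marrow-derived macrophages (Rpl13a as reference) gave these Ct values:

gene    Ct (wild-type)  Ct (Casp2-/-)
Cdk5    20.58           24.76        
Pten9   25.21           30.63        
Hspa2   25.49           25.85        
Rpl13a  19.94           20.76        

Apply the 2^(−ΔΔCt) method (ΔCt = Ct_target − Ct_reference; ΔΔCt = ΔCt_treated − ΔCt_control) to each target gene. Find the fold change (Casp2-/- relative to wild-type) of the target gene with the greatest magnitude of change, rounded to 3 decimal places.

0.041

Cdk5: ΔΔCt = (24.76−20.76) − (20.58−19.94) = 4.00 − 0.64 = 3.36; fold change = 2^-3.36 = 0.097
Pten9: ΔΔCt = (30.63−20.76) − (25.21−19.94) = 9.87 − 5.27 = 4.60; fold change = 2^-4.60 = 0.041
Hspa2: ΔΔCt = (25.85−20.76) − (25.49−19.94) = 5.09 − 5.55 = -0.46; fold change = 2^0.46 = 1.376
Pten9 has the largest |ΔΔCt| = 4.60.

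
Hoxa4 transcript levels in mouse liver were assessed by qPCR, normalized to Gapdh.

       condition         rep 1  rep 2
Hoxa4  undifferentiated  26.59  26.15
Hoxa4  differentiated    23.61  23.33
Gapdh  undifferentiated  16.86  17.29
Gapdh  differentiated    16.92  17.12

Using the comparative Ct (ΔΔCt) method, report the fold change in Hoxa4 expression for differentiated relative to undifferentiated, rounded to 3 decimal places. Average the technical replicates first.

7.185

Mean Ct: Hoxa4 undifferentiated 26.370; Hoxa4 differentiated 23.470; Gapdh undifferentiated 17.075; Gapdh differentiated 17.020
ΔCt(undifferentiated) = 26.370 − 17.075 = 9.295
ΔCt(differentiated) = 23.470 − 17.020 = 6.450
ΔΔCt = 6.450 − 9.295 = -2.845
Fold change = 2^(−(-2.845)) = 2^2.845 = 7.1851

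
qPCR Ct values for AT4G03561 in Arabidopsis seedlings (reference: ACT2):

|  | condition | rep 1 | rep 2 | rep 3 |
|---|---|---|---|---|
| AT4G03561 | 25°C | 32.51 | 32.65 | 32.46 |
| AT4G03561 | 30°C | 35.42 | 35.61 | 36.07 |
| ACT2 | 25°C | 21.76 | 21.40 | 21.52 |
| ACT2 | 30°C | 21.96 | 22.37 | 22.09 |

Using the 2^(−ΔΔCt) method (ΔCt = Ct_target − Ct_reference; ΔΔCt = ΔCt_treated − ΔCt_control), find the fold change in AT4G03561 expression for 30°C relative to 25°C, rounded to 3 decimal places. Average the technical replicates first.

0.167

Mean Ct: AT4G03561 25°C 32.540; AT4G03561 30°C 35.700; ACT2 25°C 21.560; ACT2 30°C 22.140
ΔCt(25°C) = 32.540 − 21.560 = 10.980
ΔCt(30°C) = 35.700 − 22.140 = 13.560
ΔΔCt = 13.560 − 10.980 = 2.580
Fold change = 2^(−2.580) = 0.1672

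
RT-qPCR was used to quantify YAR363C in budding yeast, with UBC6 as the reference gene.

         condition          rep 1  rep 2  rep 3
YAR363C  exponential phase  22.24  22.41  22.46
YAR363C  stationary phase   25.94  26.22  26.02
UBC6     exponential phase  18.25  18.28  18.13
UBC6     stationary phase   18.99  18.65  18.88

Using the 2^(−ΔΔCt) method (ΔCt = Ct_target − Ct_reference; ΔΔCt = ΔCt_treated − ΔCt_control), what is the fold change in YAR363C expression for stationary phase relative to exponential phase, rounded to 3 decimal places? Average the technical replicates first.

0.119

Mean Ct: YAR363C exponential phase 22.370; YAR363C stationary phase 26.060; UBC6 exponential phase 18.220; UBC6 stationary phase 18.840
ΔCt(exponential phase) = 22.370 − 18.220 = 4.150
ΔCt(stationary phase) = 26.060 − 18.840 = 7.220
ΔΔCt = 7.220 − 4.150 = 3.070
Fold change = 2^(−3.070) = 0.1191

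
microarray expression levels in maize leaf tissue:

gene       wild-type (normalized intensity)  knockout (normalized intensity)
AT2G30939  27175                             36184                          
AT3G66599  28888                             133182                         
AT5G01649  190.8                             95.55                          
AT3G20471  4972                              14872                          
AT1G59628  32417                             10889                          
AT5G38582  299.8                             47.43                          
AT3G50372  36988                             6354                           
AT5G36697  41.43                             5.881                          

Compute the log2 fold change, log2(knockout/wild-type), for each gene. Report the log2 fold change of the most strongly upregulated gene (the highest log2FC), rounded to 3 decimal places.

2.205

log2(36184/27175) = 0.413  (AT2G30939)
log2(133182/28888) = 2.205  (AT3G66599)
log2(95.55/190.8) = -0.998  (AT5G01649)
log2(14872/4972) = 1.581  (AT3G20471)
log2(10889/32417) = -1.574  (AT1G59628)
log2(47.43/299.8) = -2.660  (AT5G38582)
log2(6354/36988) = -2.541  (AT3G50372)
log2(5.881/41.43) = -2.817  (AT5G36697)
AT3G66599 is most strongly upregulated.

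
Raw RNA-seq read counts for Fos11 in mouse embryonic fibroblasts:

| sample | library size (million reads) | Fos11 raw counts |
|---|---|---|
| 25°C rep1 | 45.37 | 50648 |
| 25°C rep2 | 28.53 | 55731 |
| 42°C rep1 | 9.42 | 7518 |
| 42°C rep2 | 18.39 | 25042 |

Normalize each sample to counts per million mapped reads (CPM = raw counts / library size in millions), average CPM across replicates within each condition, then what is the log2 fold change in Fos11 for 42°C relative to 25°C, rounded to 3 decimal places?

-0.507

CPM(25°C rep1) = 50648 / 45.37 = 1116.3324
CPM(25°C rep2) = 55731 / 28.53 = 1953.4175
CPM(42°C rep1) = 7518 / 9.42 = 798.0892
CPM(42°C rep2) = 25042 / 18.39 = 1361.7183
mean CPM(25°C) = 1534.8749; mean CPM(42°C) = 1079.9037
Fold change = 1079.9037 / 1534.8749 = 0.70358
log2(0.70358) = -0.5072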